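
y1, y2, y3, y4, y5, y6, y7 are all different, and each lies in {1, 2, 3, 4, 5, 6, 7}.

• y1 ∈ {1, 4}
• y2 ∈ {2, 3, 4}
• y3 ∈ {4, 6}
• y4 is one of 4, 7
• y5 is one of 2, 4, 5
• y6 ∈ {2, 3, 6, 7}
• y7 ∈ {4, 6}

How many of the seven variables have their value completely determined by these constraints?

The 7 variables draw from only 7 values {1, 2, 3, 4, 5, 6, 7}, so each is used; only y1 can be 1, hence y1 = 1.
The 6 still-open variables together cover exactly {2, 3, 4, 5, 6, 7} — 6 values for 6 variables — and 5 appears only in y5's list, so y5 = 5.
The 2 variables y3 and y7 are confined to {4, 6}, which locks those values in; drop them from y2, y4, y6.
y4 has just one choice, so y4 = 7. Eliminate 7 elsewhere: y6.
Determined: y1=1, y4=7, y5=5. The other variables each still have more than one consistent value. That makes 3.

3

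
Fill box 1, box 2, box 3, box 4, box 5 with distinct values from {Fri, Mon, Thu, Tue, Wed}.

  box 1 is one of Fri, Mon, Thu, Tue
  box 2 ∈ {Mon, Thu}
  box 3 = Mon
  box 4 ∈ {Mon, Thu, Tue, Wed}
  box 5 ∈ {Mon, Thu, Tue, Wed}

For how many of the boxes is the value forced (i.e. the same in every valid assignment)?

3

box 3 must be Mon (only option left). Remove Mon from box 1, box 2, box 4, box 5.
That leaves box 2 = Thu. Strike Thu from box 1, box 4, box 5.
Among the 3 still-open variables, Fri fits only box 1 (and all 3 values in {Fri, Tue, Wed} must be used), so box 1 = Fri.
Determined: box 1=Fri, box 2=Thu, box 3=Mon. The other boxes each still have more than one consistent value. That makes 3.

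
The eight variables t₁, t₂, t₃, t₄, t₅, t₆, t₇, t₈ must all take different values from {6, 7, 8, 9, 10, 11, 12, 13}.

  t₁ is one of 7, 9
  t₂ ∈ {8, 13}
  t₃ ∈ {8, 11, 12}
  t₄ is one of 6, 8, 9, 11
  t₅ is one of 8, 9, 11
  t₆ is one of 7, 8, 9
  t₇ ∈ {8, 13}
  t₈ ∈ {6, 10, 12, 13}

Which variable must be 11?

Among the 8 variables, 10 fits only t₈ (and all 8 values in {6, 7, 8, 9, 10, 11, 12, 13} must be used), so t₈ = 10.
The 7 still-open variables together cover exactly {6, 7, 8, 9, 11, 12, 13} — 7 values for 7 variables — and 6 appears only in t₄'s list, so t₄ = 6.
Among the 6 still-open variables, 12 fits only t₃ (and all 6 values in {7, 8, 9, 11, 12, 13} must be used), so t₃ = 12.
The 5 still-open variables together cover exactly {7, 8, 9, 11, 13} — 5 values for 5 variables — and 11 appears only in t₅'s list, so t₅ = 11.

t₅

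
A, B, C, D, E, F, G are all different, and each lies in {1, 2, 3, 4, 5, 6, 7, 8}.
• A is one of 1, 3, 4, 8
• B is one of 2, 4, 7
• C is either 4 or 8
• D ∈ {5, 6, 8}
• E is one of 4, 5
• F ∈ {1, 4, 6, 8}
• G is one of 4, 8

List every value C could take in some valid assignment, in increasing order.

4, 8

C and G between them cover only {4, 8} — a naked pair. Remove those values from A, B, D, E, F.
E has just one choice, so E = 5. So D can't be 5.
D must be 6 (only option left). Strike 6 from F.
F's domain is down to {1}, so F = 1. Eliminate 1 elsewhere: A.
A's domain is down to {3}, so A = 3.
No further eliminations apply; C can still be any of 4, 8.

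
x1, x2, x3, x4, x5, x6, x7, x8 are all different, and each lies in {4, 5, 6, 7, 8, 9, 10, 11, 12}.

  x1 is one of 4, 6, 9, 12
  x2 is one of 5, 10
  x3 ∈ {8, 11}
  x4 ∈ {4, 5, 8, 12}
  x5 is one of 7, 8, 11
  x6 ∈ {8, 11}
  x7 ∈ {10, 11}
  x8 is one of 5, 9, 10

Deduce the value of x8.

The 2 variables x3 and x6 are confined to {8, 11}, which locks those values in; drop them from x4, x5, x7.
That leaves x5 = 7.
x7 has just one choice, so x7 = 10. So x2, x8 can't be 10.
That leaves x2 = 5. Remove 5 from x4, x8.
So x8 = 9.

9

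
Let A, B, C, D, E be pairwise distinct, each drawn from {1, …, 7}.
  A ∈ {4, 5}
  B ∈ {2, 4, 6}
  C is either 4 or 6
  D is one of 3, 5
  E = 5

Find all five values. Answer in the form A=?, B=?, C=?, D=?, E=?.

E has just one choice, so E = 5. Remove 5 from A, D.
A's domain is down to {4}, so A = 4. Eliminate 4 elsewhere: B, C.
That leaves C = 6. Eliminate 6 elsewhere: B.
D has just one choice, so D = 3.
That leaves B = 2.

A=4, B=2, C=6, D=3, E=5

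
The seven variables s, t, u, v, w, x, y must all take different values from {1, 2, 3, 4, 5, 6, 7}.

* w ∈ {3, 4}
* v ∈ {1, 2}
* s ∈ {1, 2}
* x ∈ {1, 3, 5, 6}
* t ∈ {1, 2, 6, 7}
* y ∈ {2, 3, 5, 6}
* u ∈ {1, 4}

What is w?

3

The 7 variables draw from only 7 values {1, 2, 3, 4, 5, 6, 7}, so each is used; only t can be 7, hence t = 7.
s and v between them cover only {1, 2} — a naked pair. Remove those values from u, x, y.
u must be 4 (only option left). Remove 4 from w.
So w = 3.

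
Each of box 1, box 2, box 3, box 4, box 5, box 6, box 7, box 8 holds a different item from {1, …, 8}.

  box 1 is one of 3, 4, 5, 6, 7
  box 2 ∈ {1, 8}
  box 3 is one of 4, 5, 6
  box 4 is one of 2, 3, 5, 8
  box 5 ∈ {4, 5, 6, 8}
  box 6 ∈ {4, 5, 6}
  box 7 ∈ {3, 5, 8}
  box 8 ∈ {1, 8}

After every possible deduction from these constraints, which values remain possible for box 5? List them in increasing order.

The 8 variables together cover exactly {1, 2, 3, 4, 5, 6, 7, 8} — 8 values for 8 variables — and 2 appears only in box 4's list, so box 4 = 2.
The 7 still-open variables together cover exactly {1, 3, 4, 5, 6, 7, 8} — 7 values for 7 variables — and 7 appears only in box 1's list, so box 1 = 7.
The 6 still-open variables together cover exactly {1, 3, 4, 5, 6, 8} — 6 values for 6 variables — and 3 appears only in box 7's list, so box 7 = 3.
box 2 and box 8 between them cover only {1, 8} — a naked pair. Remove those values from box 5.
No further eliminations apply; box 5 can still be any of 4, 5, 6.

4, 5, 6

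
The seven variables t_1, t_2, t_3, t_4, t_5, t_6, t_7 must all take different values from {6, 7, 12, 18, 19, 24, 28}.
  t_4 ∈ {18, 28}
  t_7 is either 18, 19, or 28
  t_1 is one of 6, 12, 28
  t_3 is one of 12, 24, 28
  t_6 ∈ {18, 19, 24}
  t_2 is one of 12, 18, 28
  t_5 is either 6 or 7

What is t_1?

The 7 variables draw from only 7 values {6, 7, 12, 18, 19, 24, 28}, so each is used; only t_5 can be 7, hence t_5 = 7.
The 6 still-open variables together cover exactly {6, 12, 18, 19, 24, 28} — 6 values for 6 variables — and 6 appears only in t_1's list, so t_1 = 6.

6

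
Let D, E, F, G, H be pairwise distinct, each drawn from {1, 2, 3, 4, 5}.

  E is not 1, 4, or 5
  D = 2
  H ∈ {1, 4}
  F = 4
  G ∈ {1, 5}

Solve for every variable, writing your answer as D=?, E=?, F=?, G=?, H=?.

D has just one choice, so D = 2. Eliminate 2 elsewhere: E.
E's domain is down to {3}, so E = 3.
F's domain is down to {4}, so F = 4. Strike 4 from H.
H must be 1 (only option left). Eliminate 1 elsewhere: G.
G must be 5 (only option left).

D=2, E=3, F=4, G=5, H=1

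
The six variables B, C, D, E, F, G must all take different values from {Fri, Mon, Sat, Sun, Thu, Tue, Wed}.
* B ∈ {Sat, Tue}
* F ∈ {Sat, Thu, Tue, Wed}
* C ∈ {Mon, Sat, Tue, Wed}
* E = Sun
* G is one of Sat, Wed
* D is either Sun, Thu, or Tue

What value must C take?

Mon

E has just one choice, so E = Sun. Eliminate Sun elsewhere: D.
The 5 still-open variables together cover exactly {Mon, Sat, Thu, Tue, Wed} — 5 values for 5 variables — and Mon appears only in C's list, so C = Mon.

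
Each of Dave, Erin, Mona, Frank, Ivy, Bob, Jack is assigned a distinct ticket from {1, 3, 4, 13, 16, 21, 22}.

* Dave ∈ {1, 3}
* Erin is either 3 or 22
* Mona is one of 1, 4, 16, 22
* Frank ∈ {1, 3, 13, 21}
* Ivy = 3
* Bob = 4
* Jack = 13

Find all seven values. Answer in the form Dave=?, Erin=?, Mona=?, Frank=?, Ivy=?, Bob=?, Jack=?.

Dave=1, Erin=22, Mona=16, Frank=21, Ivy=3, Bob=4, Jack=13

Ivy must be 3 (only option left). Remove 3 from Dave, Erin, Frank.
That leaves Bob = 4. Eliminate 4 elsewhere: Mona.
Jack's domain is down to {13}, so Jack = 13. So Frank can't be 13.
That leaves Dave = 1. Strike 1 from Mona, Frank.
Erin's domain is down to {22}, so Erin = 22. Eliminate 22 elsewhere: Mona.
Mona's domain is down to {16}, so Mona = 16.
Frank has just one choice, so Frank = 21.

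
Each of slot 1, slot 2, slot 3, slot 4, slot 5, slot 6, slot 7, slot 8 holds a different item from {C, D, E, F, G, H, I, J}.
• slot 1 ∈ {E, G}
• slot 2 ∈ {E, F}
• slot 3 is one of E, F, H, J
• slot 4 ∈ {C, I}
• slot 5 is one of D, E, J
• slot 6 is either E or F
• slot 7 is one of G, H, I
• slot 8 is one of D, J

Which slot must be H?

slot 3

The 8 variables draw from only 8 values {C, D, E, F, G, H, I, J}, so each is used; only slot 4 can be C, hence slot 4 = C.
The 7 still-open variables together cover exactly {D, E, F, G, H, I, J} — 7 values for 7 variables — and I appears only in slot 7's list, so slot 7 = I.
The 6 still-open variables draw from only 6 values {D, E, F, G, H, J}, so each is used; only slot 1 can be G, hence slot 1 = G.
The 5 still-open variables together cover exactly {D, E, F, H, J} — 5 values for 5 variables — and H appears only in slot 3's list, so slot 3 = H.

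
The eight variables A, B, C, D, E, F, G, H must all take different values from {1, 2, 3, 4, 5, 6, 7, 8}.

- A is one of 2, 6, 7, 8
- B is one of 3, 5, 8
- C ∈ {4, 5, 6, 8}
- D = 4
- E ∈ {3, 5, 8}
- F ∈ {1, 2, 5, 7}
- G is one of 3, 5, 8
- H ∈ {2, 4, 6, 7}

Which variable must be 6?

C

D must be 4 (only option left). Eliminate 4 elsewhere: C, H.
Among the 7 still-open variables, 1 fits only F (and all 7 values in {1, 2, 3, 5, 6, 7, 8} must be used), so F = 1.
The 3 variables B, E, G are confined to {3, 5, 8}, which locks those values in; drop them from A, C.
So 6 goes to C.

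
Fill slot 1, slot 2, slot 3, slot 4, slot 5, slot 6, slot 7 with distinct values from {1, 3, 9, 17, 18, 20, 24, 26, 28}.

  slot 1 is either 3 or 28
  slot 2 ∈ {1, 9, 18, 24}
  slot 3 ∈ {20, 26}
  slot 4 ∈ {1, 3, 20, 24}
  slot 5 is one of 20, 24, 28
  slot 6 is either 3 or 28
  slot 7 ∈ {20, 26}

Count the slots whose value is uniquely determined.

slot 1 and slot 6 between them cover only {3, 28} — a naked pair. Remove those values from slot 4, slot 5.
slot 3 and slot 7 between them cover only {20, 26} — a naked pair. Remove those values from slot 4, slot 5.
slot 5's domain is down to {24}, so slot 5 = 24. Strike 24 from slot 2, slot 4.
slot 4 has just one choice, so slot 4 = 1. So slot 2 can't be 1.
Determined: slot 4=1, slot 5=24. The other slots each still have more than one consistent value. That makes 2.

2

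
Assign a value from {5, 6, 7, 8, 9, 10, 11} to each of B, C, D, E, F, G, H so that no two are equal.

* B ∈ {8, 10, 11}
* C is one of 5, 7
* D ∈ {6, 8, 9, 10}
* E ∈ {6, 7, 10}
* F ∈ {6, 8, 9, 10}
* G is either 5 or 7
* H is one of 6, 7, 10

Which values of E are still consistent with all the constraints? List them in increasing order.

The 7 variables draw from only 7 values {5, 6, 7, 8, 9, 10, 11}, so each is used; only B can be 11, hence B = 11.
C and G share exactly the 2 values {5, 7}; by pigeonhole those values go to them, so strike 5, 7 from E, H.
The 2 variables E and H are confined to {6, 10}, which locks those values in; drop them from D, F.
No further eliminations apply; E can still be any of 6, 10.

6, 10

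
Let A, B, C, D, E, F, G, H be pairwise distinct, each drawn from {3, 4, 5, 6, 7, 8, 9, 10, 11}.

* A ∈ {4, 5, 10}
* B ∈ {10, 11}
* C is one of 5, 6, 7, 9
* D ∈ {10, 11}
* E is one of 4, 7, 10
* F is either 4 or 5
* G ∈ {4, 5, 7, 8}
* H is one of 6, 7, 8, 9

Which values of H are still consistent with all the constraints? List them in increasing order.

The 2 variables B and D are confined to {10, 11}, which locks those values in; drop them from A, E.
The 2 variables A and F are confined to {4, 5}, which locks those values in; drop them from C, E, G.
E must be 7 (only option left). So C, G, H can't be 7.
G must be 8 (only option left). So H can't be 8.
No further eliminations apply; H can still be any of 6, 9.

6, 9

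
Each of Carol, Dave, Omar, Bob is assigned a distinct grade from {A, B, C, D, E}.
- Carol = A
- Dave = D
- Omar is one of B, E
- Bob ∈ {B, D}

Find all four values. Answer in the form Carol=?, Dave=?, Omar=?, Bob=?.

Carol=A, Dave=D, Omar=E, Bob=B

Carol has just one choice, so Carol = A.
Dave must be D (only option left). So Bob can't be D.
Bob's domain is down to {B}, so Bob = B. Eliminate B elsewhere: Omar.
Omar's domain is down to {E}, so Omar = E.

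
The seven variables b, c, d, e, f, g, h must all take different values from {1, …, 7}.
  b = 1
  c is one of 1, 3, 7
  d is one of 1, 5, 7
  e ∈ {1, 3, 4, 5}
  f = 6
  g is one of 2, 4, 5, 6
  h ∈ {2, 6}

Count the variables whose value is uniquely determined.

b's domain is down to {1}, so b = 1. Eliminate 1 elsewhere: c, d, e.
f has just one choice, so f = 6. Eliminate 6 elsewhere: g, h.
That leaves h = 2. So g can't be 2.
Determined: b=1, f=6, h=2. The other variables each still have more than one consistent value. That makes 3.

3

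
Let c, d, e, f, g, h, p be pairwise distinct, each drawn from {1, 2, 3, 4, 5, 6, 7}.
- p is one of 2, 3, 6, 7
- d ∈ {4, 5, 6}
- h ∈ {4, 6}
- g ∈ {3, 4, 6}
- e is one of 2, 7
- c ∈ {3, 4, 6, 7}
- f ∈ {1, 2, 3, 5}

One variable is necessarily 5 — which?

The 7 variables draw from only 7 values {1, 2, 3, 4, 5, 6, 7}, so each is used; only f can be 1, hence f = 1.
The 6 still-open variables together cover exactly {2, 3, 4, 5, 6, 7} — 6 values for 6 variables — and 5 appears only in d's list, so d = 5.

d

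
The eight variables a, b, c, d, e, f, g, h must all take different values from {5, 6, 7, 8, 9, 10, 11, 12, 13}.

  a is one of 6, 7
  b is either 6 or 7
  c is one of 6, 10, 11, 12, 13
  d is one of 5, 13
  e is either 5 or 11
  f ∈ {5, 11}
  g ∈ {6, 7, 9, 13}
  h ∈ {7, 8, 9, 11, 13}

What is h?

8

a and b share exactly the 2 values {6, 7}; by pigeonhole those values go to them, so strike 6, 7 from c, g, h.
The 2 variables e and f are confined to {5, 11}, which locks those values in; drop them from c, d, h.
d's domain is down to {13}, so d = 13. Strike 13 from c, g, h.
g's domain is down to {9}, so g = 9. Remove 9 from h.
So h = 8.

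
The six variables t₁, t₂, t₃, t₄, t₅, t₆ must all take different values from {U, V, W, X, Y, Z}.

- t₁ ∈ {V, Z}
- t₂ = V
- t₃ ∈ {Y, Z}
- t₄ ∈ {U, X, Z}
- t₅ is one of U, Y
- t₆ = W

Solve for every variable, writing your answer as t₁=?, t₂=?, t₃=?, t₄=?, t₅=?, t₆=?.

t₂ must be V (only option left). Remove V from t₁.
t₆ must be W (only option left).
t₁'s domain is down to {Z}, so t₁ = Z. Strike Z from t₃, t₄.
t₃ has just one choice, so t₃ = Y. Remove Y from t₅.
t₅ has just one choice, so t₅ = U. Eliminate U elsewhere: t₄.
t₄'s domain is down to {X}, so t₄ = X.

t₁=Z, t₂=V, t₃=Y, t₄=X, t₅=U, t₆=W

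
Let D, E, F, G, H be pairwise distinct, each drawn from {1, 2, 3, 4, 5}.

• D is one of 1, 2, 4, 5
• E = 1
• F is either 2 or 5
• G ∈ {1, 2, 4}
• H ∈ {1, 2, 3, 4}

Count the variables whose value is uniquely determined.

2

E's domain is down to {1}, so E = 1. Strike 1 from D, G, H.
Among the 4 still-open variables, 3 fits only H (and all 4 values in {2, 3, 4, 5} must be used), so H = 3.
Determined: E=1, H=3. The other variables each still have more than one consistent value. That makes 2.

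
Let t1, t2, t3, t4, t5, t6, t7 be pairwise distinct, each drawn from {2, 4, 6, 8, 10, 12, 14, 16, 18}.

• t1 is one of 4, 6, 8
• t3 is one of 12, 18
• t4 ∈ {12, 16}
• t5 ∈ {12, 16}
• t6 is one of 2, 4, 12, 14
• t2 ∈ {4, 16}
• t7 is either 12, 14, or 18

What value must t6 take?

2

t4 and t5 share exactly the 2 values {12, 16}; by pigeonhole those values go to them, so strike 12, 16 from t2, t3, t6, t7.
t2 must be 4 (only option left). Eliminate 4 elsewhere: t1, t6.
t3 must be 18 (only option left). Eliminate 18 elsewhere: t7.
t7 must be 14 (only option left). Strike 14 from t6.
So t6 = 2.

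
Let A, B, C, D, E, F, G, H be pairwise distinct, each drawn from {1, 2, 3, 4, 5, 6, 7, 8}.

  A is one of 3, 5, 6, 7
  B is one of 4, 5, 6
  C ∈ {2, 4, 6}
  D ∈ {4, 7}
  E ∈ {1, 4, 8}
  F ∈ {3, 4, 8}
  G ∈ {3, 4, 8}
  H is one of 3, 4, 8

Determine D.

7

Among the 8 variables, 1 fits only E (and all 8 values in {1, 2, 3, 4, 5, 6, 7, 8} must be used), so E = 1.
The 7 still-open variables draw from only 7 values {2, 3, 4, 5, 6, 7, 8}, so each is used; only C can be 2, hence C = 2.
F, G, H between them cover only {3, 4, 8} — a naked triple. Remove those values from A, B, D.
So D = 7.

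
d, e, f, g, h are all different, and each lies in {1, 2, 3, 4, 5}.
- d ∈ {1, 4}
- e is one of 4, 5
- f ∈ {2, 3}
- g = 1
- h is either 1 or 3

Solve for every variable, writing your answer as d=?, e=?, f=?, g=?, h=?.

g's domain is down to {1}, so g = 1. So d, h can't be 1.
h's domain is down to {3}, so h = 3. Strike 3 from f.
That leaves d = 4. Eliminate 4 elsewhere: e.
e must be 5 (only option left).
f must be 2 (only option left).

d=4, e=5, f=2, g=1, h=3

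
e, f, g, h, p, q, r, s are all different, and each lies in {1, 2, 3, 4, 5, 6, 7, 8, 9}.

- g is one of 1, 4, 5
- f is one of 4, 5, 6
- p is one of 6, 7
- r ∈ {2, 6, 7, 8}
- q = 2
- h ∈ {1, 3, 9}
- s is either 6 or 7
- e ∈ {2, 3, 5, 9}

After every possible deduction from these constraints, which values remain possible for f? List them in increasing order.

4, 5

q's domain is down to {2}, so q = 2. Remove 2 from e, r.
p and s between them cover only {6, 7} — a naked pair. Remove those values from f, r.
r has just one choice, so r = 8.
No further eliminations apply; f can still be any of 4, 5.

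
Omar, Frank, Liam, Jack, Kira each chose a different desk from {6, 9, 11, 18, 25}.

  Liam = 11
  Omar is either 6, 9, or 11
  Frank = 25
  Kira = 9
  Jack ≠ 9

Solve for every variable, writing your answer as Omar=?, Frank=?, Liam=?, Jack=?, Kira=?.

Omar=6, Frank=25, Liam=11, Jack=18, Kira=9

Frank must be 25 (only option left). Strike 25 from Jack.
Liam must be 11 (only option left). So Omar, Jack can't be 11.
Kira must be 9 (only option left). Eliminate 9 elsewhere: Omar.
That leaves Omar = 6. So Jack can't be 6.
Jack's domain is down to {18}, so Jack = 18.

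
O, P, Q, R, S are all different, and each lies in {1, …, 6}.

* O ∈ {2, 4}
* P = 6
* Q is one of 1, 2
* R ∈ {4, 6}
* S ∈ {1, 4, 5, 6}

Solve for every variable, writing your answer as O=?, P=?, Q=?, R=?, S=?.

P's domain is down to {6}, so P = 6. Strike 6 from R, S.
R's domain is down to {4}, so R = 4. Eliminate 4 elsewhere: O, S.
O has just one choice, so O = 2. So Q can't be 2.
Q has just one choice, so Q = 1. Eliminate 1 elsewhere: S.
S's domain is down to {5}, so S = 5.

O=2, P=6, Q=1, R=4, S=5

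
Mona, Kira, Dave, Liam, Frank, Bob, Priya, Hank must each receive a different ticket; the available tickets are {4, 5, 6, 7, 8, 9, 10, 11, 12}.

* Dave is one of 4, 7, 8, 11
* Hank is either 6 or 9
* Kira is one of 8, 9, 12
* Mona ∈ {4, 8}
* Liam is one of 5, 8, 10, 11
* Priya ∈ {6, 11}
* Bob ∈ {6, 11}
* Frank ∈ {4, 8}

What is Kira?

12

Mona and Frank between them cover only {4, 8} — a naked pair. Remove those values from Kira, Dave, Liam.
Bob and Priya between them cover only {6, 11} — a naked pair. Remove those values from Dave, Liam, Hank.
That leaves Dave = 7.
Hank has just one choice, so Hank = 9. Eliminate 9 elsewhere: Kira.
So Kira = 12.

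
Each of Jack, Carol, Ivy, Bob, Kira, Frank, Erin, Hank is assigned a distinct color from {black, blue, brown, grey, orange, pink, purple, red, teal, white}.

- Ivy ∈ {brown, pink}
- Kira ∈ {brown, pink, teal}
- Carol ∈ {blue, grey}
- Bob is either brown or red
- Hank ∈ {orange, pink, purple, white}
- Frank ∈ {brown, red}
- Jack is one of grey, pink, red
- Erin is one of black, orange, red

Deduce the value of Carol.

blue

Bob and Frank share exactly the 2 values {brown, red}; by pigeonhole those values go to them, so strike brown, red from Jack, Ivy, Kira, Erin.
Ivy's domain is down to {pink}, so Ivy = pink. Remove pink from Jack, Kira, Hank.
Kira must be teal (only option left).
Jack has just one choice, so Jack = grey. Remove grey from Carol.
So Carol = blue.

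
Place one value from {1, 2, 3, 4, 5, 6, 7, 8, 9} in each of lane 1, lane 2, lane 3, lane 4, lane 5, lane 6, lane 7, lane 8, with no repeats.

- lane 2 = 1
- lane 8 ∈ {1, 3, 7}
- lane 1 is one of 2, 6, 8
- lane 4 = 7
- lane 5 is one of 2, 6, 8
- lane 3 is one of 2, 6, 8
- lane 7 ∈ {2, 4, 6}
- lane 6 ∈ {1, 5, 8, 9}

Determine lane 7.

lane 2's domain is down to {1}, so lane 2 = 1. Eliminate 1 elsewhere: lane 6, lane 8.
That leaves lane 4 = 7. Strike 7 from lane 8.
lane 8 has just one choice, so lane 8 = 3.
The 3 variables lane 1, lane 3, lane 5 are confined to {2, 6, 8}, which locks those values in; drop them from lane 6, lane 7.
So lane 7 = 4.

4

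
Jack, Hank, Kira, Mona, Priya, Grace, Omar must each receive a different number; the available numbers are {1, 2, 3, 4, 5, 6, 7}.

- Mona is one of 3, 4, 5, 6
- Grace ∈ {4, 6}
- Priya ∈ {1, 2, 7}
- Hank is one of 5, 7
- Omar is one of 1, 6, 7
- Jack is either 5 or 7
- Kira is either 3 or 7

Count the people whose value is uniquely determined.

The 7 variables together cover exactly {1, 2, 3, 4, 5, 6, 7} — 7 values for 7 variables — and 2 appears only in Priya's list, so Priya = 2.
The 6 still-open variables draw from only 6 values {1, 3, 4, 5, 6, 7}, so each is used; only Omar can be 1, hence Omar = 1.
Jack and Hank between them cover only {5, 7} — a naked pair. Remove those values from Kira, Mona.
That leaves Kira = 3. Eliminate 3 elsewhere: Mona.
Determined: Kira=3, Priya=2, Omar=1. The other people each still have more than one consistent value. That makes 3.

3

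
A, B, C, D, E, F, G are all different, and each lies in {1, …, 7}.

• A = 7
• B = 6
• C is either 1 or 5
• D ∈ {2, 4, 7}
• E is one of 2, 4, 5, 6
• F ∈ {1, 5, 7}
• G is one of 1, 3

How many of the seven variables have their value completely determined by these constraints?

A has just one choice, so A = 7. So D, F can't be 7.
B's domain is down to {6}, so B = 6. Strike 6 from E.
The 5 still-open variables together cover exactly {1, 2, 3, 4, 5} — 5 values for 5 variables — and 3 appears only in G's list, so G = 3.
C and F between them cover only {1, 5} — a naked pair. Remove those values from E.
Determined: A=7, B=6, G=3. The other variables each still have more than one consistent value. That makes 3.

3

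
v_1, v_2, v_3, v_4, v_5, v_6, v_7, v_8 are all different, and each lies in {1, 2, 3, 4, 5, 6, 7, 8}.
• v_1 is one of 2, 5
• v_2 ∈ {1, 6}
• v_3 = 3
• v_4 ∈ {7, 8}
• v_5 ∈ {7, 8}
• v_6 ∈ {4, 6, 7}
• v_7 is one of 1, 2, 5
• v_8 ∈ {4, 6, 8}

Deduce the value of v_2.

1

v_3's domain is down to {3}, so v_3 = 3.
v_4 and v_5 between them cover only {7, 8} — a naked pair. Remove those values from v_6, v_8.
v_6 and v_8 share exactly the 2 values {4, 6}; by pigeonhole those values go to them, so strike 4, 6 from v_2.
So v_2 = 1.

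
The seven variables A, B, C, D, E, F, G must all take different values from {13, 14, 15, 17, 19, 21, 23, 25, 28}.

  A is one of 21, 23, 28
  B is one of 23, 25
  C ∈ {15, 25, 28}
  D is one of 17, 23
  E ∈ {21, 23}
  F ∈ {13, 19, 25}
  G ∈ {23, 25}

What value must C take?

15

B and G share exactly the 2 values {23, 25}; by pigeonhole those values go to them, so strike 23, 25 from A, C, D, E, F.
D's domain is down to {17}, so D = 17.
That leaves E = 21. Strike 21 from A.
That leaves A = 28. So C can't be 28.
So C = 15.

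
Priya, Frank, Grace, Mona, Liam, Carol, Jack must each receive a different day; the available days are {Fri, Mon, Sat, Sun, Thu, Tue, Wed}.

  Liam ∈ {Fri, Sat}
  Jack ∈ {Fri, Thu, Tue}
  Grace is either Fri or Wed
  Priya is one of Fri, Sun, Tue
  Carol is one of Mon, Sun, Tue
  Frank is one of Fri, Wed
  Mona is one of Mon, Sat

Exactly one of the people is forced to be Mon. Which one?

Among the 7 variables, Thu fits only Jack (and all 7 values in {Fri, Mon, Sat, Sun, Thu, Tue, Wed} must be used), so Jack = Thu.
Frank and Grace between them cover only {Fri, Wed} — a naked pair. Remove those values from Priya, Liam.
That leaves Liam = Sat. Remove Sat from Mona.
So Mon goes to Mona.

Mona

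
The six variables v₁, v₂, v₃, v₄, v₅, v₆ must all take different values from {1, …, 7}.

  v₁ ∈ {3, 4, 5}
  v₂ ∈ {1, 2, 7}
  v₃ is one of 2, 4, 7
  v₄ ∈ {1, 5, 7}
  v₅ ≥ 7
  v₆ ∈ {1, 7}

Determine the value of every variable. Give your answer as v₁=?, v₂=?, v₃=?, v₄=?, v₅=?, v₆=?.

v₁=3, v₂=2, v₃=4, v₄=5, v₅=7, v₆=1

v₅ has just one choice, so v₅ = 7. Remove 7 from v₂, v₃, v₄, v₆.
v₆ must be 1 (only option left). So v₂, v₄ can't be 1.
That leaves v₂ = 2. Remove 2 from v₃.
v₃ has just one choice, so v₃ = 4. Eliminate 4 elsewhere: v₁.
v₄ must be 5 (only option left). Eliminate 5 elsewhere: v₁.
v₁'s domain is down to {3}, so v₁ = 3.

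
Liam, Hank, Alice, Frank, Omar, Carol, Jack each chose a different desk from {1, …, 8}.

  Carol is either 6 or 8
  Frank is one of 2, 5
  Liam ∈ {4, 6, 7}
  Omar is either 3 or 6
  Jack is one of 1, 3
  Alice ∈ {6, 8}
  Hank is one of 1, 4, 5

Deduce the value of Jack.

Alice and Carol share exactly the 2 values {6, 8}; by pigeonhole those values go to them, so strike 6, 8 from Liam, Omar.
Omar's domain is down to {3}, so Omar = 3. Remove 3 from Jack.
So Jack = 1.

1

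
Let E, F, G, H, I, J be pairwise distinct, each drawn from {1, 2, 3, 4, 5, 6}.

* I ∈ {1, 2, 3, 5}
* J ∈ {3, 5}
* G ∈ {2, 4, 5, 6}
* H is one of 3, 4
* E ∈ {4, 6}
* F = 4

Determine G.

2

F has just one choice, so F = 4. Remove 4 from E, G, H.
H must be 3 (only option left). So I, J can't be 3.
That leaves J = 5. Strike 5 from G, I.
E has just one choice, so E = 6. Remove 6 from G.
So G = 2.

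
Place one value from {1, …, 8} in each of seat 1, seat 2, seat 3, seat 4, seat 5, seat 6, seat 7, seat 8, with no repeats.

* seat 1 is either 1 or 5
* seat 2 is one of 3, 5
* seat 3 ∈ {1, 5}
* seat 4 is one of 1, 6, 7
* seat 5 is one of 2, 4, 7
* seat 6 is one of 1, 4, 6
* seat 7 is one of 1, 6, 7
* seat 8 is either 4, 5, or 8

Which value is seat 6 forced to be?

4

The 8 variables together cover exactly {1, 2, 3, 4, 5, 6, 7, 8} — 8 values for 8 variables — and 2 appears only in seat 5's list, so seat 5 = 2.
The 7 still-open variables together cover exactly {1, 3, 4, 5, 6, 7, 8} — 7 values for 7 variables — and 3 appears only in seat 2's list, so seat 2 = 3.
Among the 6 still-open variables, 8 fits only seat 8 (and all 6 values in {1, 4, 5, 6, 7, 8} must be used), so seat 8 = 8.
Among the 5 still-open variables, 4 fits only seat 6 (and all 5 values in {1, 4, 5, 6, 7} must be used), so seat 6 = 4.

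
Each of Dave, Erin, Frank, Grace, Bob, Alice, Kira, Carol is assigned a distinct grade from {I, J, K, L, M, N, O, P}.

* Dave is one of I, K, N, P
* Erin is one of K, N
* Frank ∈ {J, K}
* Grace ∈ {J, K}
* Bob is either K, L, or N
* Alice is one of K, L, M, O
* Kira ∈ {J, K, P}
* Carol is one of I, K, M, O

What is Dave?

Frank and Grace share exactly the 2 values {J, K}; by pigeonhole those values go to them, so strike J, K from Dave, Erin, Bob, Alice, Kira, Carol.
Erin has just one choice, so Erin = N. Remove N from Dave, Bob.
Bob must be L (only option left). Remove L from Alice.
Kira has just one choice, so Kira = P. Strike P from Dave.
So Dave = I.

I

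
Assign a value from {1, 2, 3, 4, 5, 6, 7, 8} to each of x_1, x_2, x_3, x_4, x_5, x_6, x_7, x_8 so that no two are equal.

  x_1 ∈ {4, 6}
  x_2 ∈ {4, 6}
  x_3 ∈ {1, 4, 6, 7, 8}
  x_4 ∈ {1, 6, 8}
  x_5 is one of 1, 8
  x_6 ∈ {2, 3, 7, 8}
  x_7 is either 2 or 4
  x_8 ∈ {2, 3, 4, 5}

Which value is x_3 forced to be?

The 8 variables together cover exactly {1, 2, 3, 4, 5, 6, 7, 8} — 8 values for 8 variables — and 5 appears only in x_8's list, so x_8 = 5.
The 7 still-open variables together cover exactly {1, 2, 3, 4, 6, 7, 8} — 7 values for 7 variables — and 3 appears only in x_6's list, so x_6 = 3.
The 6 still-open variables draw from only 6 values {1, 2, 4, 6, 7, 8}, so each is used; only x_7 can be 2, hence x_7 = 2.
The 5 still-open variables together cover exactly {1, 4, 6, 7, 8} — 5 values for 5 variables — and 7 appears only in x_3's list, so x_3 = 7.

7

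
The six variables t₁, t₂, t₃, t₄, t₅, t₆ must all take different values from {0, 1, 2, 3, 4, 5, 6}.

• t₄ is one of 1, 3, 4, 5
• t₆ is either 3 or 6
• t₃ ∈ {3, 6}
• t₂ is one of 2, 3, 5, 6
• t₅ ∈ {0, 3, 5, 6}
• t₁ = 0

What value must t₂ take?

2

t₁ must be 0 (only option left). Eliminate 0 elsewhere: t₅.
t₃ and t₆ share exactly the 2 values {3, 6}; by pigeonhole those values go to them, so strike 3, 6 from t₂, t₄, t₅.
t₅'s domain is down to {5}, so t₅ = 5. Remove 5 from t₂, t₄.
So t₂ = 2.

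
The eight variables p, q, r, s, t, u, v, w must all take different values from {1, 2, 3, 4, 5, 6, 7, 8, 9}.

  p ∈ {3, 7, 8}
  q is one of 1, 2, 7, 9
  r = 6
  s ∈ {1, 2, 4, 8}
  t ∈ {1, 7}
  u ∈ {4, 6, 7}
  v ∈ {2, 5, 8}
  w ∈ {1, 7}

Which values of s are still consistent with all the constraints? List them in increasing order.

2, 8

r's domain is down to {6}, so r = 6. So u can't be 6.
t and w share exactly the 2 values {1, 7}; by pigeonhole those values go to them, so strike 1, 7 from p, q, s, u.
u's domain is down to {4}, so u = 4. So s can't be 4.
No further eliminations apply; s can still be any of 2, 8.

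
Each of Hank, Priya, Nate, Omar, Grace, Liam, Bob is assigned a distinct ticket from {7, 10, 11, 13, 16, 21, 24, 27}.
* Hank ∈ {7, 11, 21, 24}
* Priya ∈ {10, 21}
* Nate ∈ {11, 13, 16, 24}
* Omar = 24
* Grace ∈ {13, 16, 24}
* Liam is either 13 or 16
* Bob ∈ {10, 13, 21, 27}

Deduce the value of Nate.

11

Omar must be 24 (only option left). Eliminate 24 elsewhere: Hank, Nate, Grace.
Grace and Liam between them cover only {13, 16} — a naked pair. Remove those values from Nate, Bob.
So Nate = 11.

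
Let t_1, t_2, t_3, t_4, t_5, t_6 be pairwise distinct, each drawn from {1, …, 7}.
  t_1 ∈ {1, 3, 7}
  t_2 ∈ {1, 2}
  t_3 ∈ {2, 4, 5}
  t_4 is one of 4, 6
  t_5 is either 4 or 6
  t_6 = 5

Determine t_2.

1

t_6 has just one choice, so t_6 = 5. Strike 5 from t_3.
t_4 and t_5 share exactly the 2 values {4, 6}; by pigeonhole those values go to them, so strike 4, 6 from t_3.
t_3 must be 2 (only option left). Strike 2 from t_2.
So t_2 = 1.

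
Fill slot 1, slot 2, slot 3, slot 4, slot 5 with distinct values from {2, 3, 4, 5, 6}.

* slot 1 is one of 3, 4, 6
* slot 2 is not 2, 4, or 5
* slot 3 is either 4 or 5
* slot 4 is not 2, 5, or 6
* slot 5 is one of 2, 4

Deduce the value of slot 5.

2

The 5 variables draw from only 5 values {2, 3, 4, 5, 6}, so each is used; only slot 5 can be 2, hence slot 5 = 2.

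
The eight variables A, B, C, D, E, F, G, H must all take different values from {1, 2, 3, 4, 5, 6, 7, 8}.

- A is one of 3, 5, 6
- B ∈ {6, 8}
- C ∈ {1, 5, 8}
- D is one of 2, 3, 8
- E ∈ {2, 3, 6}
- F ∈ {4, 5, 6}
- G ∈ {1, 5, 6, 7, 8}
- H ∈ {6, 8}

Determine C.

The 8 variables draw from only 8 values {1, 2, 3, 4, 5, 6, 7, 8}, so each is used; only F can be 4, hence F = 4.
Among the 7 still-open variables, 7 fits only G (and all 7 values in {1, 2, 3, 5, 6, 7, 8} must be used), so G = 7.
The 6 still-open variables draw from only 6 values {1, 2, 3, 5, 6, 8}, so each is used; only C can be 1, hence C = 1.

1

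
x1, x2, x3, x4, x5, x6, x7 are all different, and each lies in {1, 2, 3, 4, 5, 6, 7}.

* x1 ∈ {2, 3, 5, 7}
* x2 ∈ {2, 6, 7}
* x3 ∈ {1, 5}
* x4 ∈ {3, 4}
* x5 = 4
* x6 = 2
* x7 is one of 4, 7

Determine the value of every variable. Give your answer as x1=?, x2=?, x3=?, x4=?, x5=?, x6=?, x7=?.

x1=5, x2=6, x3=1, x4=3, x5=4, x6=2, x7=7

x5's domain is down to {4}, so x5 = 4. So x4, x7 can't be 4.
x6 has just one choice, so x6 = 2. Strike 2 from x1, x2.
x7 must be 7 (only option left). Remove 7 from x1, x2.
x2 has just one choice, so x2 = 6.
x4 must be 3 (only option left). So x1 can't be 3.
x1's domain is down to {5}, so x1 = 5. Eliminate 5 elsewhere: x3.
x3 must be 1 (only option left).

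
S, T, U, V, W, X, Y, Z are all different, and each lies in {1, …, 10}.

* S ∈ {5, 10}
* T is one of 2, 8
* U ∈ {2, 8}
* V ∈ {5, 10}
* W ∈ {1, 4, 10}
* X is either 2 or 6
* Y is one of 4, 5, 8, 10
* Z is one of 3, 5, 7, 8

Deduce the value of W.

1

S and V between them cover only {5, 10} — a naked pair. Remove those values from W, Y, Z.
T and U between them cover only {2, 8} — a naked pair. Remove those values from X, Y, Z.
That leaves X = 6.
That leaves Y = 4. Remove 4 from W.
So W = 1.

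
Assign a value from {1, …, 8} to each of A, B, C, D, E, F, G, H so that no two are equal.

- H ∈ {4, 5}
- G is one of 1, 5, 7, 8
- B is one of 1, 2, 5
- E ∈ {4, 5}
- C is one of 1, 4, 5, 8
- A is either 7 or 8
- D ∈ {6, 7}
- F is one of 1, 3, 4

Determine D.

The 8 variables together cover exactly {1, 2, 3, 4, 5, 6, 7, 8} — 8 values for 8 variables — and 2 appears only in B's list, so B = 2.
Among the 7 still-open variables, 3 fits only F (and all 7 values in {1, 3, 4, 5, 6, 7, 8} must be used), so F = 3.
The 6 still-open variables draw from only 6 values {1, 4, 5, 6, 7, 8}, so each is used; only D can be 6, hence D = 6.

6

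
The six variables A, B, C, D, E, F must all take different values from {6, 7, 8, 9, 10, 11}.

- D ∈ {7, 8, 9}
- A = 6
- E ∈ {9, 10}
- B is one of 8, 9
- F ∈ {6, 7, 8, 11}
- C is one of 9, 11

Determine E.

10

A must be 6 (only option left). So F can't be 6.
The 5 still-open variables together cover exactly {7, 8, 9, 10, 11} — 5 values for 5 variables — and 10 appears only in E's list, so E = 10.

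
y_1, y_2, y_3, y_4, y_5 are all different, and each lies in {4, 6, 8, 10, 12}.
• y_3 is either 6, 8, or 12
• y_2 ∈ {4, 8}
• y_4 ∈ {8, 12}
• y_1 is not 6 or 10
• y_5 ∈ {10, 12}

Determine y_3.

6

Among the 5 variables, 6 fits only y_3 (and all 5 values in {4, 6, 8, 10, 12} must be used), so y_3 = 6.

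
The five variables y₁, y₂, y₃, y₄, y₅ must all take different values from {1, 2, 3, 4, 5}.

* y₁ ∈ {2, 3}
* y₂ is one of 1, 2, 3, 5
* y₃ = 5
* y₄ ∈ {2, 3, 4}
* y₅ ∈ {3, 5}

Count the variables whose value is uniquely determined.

5

y₃ must be 5 (only option left). So y₂, y₅ can't be 5.
That leaves y₅ = 3. Remove 3 from y₁, y₂, y₄.
y₁ has just one choice, so y₁ = 2. So y₂, y₄ can't be 2.
y₂ must be 1 (only option left).
That leaves y₄ = 4.
Every variable is fixed: y₁=2, y₂=1, y₃=5, y₄=4, y₅=3. That makes 5.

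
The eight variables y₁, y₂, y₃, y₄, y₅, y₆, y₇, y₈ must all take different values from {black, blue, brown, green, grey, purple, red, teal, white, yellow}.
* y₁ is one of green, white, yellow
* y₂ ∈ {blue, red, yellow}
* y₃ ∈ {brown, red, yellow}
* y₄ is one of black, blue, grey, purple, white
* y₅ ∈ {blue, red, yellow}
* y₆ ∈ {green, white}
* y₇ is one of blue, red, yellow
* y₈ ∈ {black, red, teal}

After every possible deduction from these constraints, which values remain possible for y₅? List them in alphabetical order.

blue, red, yellow

The 3 variables y₂, y₅, y₇ are confined to {blue, red, yellow}, which locks those values in; drop them from y₁, y₃, y₄, y₈.
y₃'s domain is down to {brown}, so y₃ = brown.
y₁ and y₆ between them cover only {green, white} — a naked pair. Remove those values from y₄.
No further eliminations apply; y₅ can still be any of blue, red, yellow.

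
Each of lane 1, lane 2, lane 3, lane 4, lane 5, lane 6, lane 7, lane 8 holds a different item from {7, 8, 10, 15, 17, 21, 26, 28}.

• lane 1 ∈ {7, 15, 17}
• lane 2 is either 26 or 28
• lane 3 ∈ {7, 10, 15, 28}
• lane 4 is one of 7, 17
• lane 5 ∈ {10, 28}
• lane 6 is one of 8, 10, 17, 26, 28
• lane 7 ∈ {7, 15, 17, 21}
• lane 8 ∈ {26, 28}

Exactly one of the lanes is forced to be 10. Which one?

lane 5

Among the 8 variables, 8 fits only lane 6 (and all 8 values in {7, 8, 10, 15, 17, 21, 26, 28} must be used), so lane 6 = 8.
The 7 still-open variables draw from only 7 values {7, 10, 15, 17, 21, 26, 28}, so each is used; only lane 7 can be 21, hence lane 7 = 21.
lane 2 and lane 8 between them cover only {26, 28} — a naked pair. Remove those values from lane 3, lane 5.
So 10 goes to lane 5.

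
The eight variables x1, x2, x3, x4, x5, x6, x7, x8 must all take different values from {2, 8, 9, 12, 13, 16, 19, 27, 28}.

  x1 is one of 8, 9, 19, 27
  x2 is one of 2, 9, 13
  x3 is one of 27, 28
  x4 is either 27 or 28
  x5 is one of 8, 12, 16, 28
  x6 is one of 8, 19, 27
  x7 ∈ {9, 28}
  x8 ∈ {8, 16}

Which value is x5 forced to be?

12

The 2 variables x3 and x4 are confined to {27, 28}, which locks those values in; drop them from x1, x5, x6, x7.
x7's domain is down to {9}, so x7 = 9. Strike 9 from x1, x2.
The 2 variables x1 and x6 are confined to {8, 19}, which locks those values in; drop them from x5, x8.
x8 has just one choice, so x8 = 16. Eliminate 16 elsewhere: x5.
So x5 = 12.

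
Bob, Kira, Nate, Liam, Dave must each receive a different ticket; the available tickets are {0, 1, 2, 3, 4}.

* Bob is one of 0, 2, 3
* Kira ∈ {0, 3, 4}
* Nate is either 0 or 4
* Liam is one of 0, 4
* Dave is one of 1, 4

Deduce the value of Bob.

2

The 5 variables together cover exactly {0, 1, 2, 3, 4} — 5 values for 5 variables — and 1 appears only in Dave's list, so Dave = 1.
The 4 still-open variables together cover exactly {0, 2, 3, 4} — 4 values for 4 variables — and 2 appears only in Bob's list, so Bob = 2.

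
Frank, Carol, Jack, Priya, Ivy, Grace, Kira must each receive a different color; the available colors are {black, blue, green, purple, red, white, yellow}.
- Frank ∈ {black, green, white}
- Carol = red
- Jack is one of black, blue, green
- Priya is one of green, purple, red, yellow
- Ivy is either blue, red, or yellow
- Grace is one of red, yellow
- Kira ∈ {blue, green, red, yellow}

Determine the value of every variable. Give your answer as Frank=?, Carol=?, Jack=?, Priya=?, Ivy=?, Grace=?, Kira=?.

Frank=white, Carol=red, Jack=black, Priya=purple, Ivy=blue, Grace=yellow, Kira=green

Carol has just one choice, so Carol = red. Eliminate red elsewhere: Priya, Ivy, Grace, Kira.
That leaves Grace = yellow. Remove yellow from Priya, Ivy, Kira.
That leaves Ivy = blue. Strike blue from Jack, Kira.
Kira has just one choice, so Kira = green. Eliminate green elsewhere: Frank, Jack, Priya.
Jack has just one choice, so Jack = black. Remove black from Frank.
Priya must be purple (only option left).
Frank has just one choice, so Frank = white.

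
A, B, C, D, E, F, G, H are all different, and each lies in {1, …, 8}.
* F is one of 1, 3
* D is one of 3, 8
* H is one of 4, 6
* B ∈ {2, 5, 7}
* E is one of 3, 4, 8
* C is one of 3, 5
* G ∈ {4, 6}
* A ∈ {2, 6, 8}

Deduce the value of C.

5

The 8 variables together cover exactly {1, 2, 3, 4, 5, 6, 7, 8} — 8 values for 8 variables — and 1 appears only in F's list, so F = 1.
The 7 still-open variables together cover exactly {2, 3, 4, 5, 6, 7, 8} — 7 values for 7 variables — and 7 appears only in B's list, so B = 7.
The 6 still-open variables together cover exactly {2, 3, 4, 5, 6, 8} — 6 values for 6 variables — and 2 appears only in A's list, so A = 2.
The 5 still-open variables together cover exactly {3, 4, 5, 6, 8} — 5 values for 5 variables — and 5 appears only in C's list, so C = 5.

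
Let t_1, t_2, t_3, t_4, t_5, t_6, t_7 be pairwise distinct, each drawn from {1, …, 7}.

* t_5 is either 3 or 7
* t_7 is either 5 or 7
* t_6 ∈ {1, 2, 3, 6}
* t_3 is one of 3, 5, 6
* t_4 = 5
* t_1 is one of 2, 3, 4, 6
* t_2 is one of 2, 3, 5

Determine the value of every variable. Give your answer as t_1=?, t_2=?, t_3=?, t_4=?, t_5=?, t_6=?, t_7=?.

t_1=4, t_2=2, t_3=6, t_4=5, t_5=3, t_6=1, t_7=7

t_4 must be 5 (only option left). Remove 5 from t_2, t_3, t_7.
t_7 must be 7 (only option left). Eliminate 7 elsewhere: t_5.
t_5 has just one choice, so t_5 = 3. So t_1, t_2, t_3, t_6 can't be 3.
t_2 has just one choice, so t_2 = 2. Remove 2 from t_1, t_6.
t_3 has just one choice, so t_3 = 6. Remove 6 from t_1, t_6.
t_6's domain is down to {1}, so t_6 = 1.
t_1's domain is down to {4}, so t_1 = 4.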